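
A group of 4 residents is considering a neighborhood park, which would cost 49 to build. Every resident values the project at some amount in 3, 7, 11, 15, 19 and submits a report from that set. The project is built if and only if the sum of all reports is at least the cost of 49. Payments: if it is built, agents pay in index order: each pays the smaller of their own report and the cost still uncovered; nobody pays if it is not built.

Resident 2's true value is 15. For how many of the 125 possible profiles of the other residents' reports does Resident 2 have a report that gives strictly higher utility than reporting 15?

Others report (3, 19, 19): truth gives 0; report 11 gives 4 > 0. Violating.
Others report (7, 15, 19): truth gives 0; report 11 gives 4 > 0. Violating.
Others report (7, 19, 15): truth gives 0; report 11 gives 4 > 0. Violating.
Others report (7, 19, 19): truth gives 0; report 7 gives 8 > 0. Violating.
Others report (3, 3, 3): truth gives 0; no alternative beats it.
Others report (3, 3, 7): truth gives 0; no alternative beats it.
(Checking all 125 profiles: 35 have a profitable deviation, 90 do not.)

35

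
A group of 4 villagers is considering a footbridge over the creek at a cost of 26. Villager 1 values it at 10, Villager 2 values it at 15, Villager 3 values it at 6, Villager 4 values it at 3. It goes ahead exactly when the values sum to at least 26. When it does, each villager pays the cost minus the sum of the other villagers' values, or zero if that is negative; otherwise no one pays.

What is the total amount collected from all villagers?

Total value 34 ≥ cost 26, so it is built.
Villager 1: others sum to 24; max(0, 26 - 24) = 2.
Villager 2: others sum to 19; max(0, 26 - 19) = 7.
Villager 3: others sum to 28; max(0, 26 - 28) = 0.
Villager 4: others sum to 31; max(0, 26 - 31) = 0.
Total collected = 2 + 7 + 0 + 0 = 9.

9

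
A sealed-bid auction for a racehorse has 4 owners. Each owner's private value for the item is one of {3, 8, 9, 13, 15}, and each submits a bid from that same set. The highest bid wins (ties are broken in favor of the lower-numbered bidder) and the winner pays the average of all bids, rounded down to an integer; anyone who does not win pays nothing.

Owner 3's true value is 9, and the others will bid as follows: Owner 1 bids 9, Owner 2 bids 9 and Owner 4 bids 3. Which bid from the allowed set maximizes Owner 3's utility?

13

Bid 3: loses, pays 0, utility 0.
Bid 8: loses, pays 0, utility 0.
Bid 9: loses, pays 0, utility 0.
Bid 13: wins, pays 8, utility 9 - 8 = 1.
Bid 15: wins, pays 9, utility 9 - 9 = 0.
The best choice is 13 with utility 1.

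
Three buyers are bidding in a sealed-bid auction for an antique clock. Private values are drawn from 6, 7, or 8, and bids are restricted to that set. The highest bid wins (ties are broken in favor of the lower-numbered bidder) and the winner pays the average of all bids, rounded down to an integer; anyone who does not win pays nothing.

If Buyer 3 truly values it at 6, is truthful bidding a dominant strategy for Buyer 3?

Check each profile of the others' bids and compare truth against every alternative bid.
Others bid (6, 6): truth gives 0, best alternative gives 0.
Others bid (6, 7): truth gives 0, best alternative gives 0.
Others bid (6, 8): truth gives 0, best alternative gives 0.
Others bid (7, 6): truth gives 0, best alternative gives 0.
Others bid (7, 7): truth gives 0, best alternative gives 0.
Others bid (7, 8): truth gives 0, best alternative gives 0.
(Remaining 3 profiles checked similarly; truth is weakly best in each.)
In every case the truthful bid is at least as good as any alternative, so it is a dominant strategy.

Yes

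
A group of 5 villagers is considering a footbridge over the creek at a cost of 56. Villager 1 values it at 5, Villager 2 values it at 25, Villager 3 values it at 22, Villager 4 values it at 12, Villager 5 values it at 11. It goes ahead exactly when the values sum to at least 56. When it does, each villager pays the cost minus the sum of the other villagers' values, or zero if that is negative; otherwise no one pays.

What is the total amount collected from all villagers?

9

Total value 75 ≥ cost 56, so it is built.
Villager 1: others sum to 70; max(0, 56 - 70) = 0.
Villager 2: others sum to 50; max(0, 56 - 50) = 6.
Villager 3: others sum to 53; max(0, 56 - 53) = 3.
Villager 4: others sum to 63; max(0, 56 - 63) = 0.
Villager 5: others sum to 64; max(0, 56 - 64) = 0.
Total collected = 0 + 6 + 3 + 0 + 0 = 9.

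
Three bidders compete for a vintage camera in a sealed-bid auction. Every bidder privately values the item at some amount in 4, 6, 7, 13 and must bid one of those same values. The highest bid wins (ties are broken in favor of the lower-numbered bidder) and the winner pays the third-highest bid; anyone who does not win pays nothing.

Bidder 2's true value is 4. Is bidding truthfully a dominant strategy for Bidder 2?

Yes

Check each profile of the others' bids and compare truth against every alternative bid.
Others bid (4, 4): truth gives 0, best alternative gives 0.
Others bid (4, 6): truth gives 0, best alternative gives 0.
Others bid (4, 7): truth gives 0, best alternative gives 0.
Others bid (4, 13): truth gives 0, best alternative gives 0.
Others bid (6, 4): truth gives 0, best alternative gives 0.
Others bid (6, 6): truth gives 0, best alternative gives 0.
(Remaining 10 profiles checked similarly; truth is weakly best in each.)
In every case the truthful bid is at least as good as any alternative, so it is a dominant strategy.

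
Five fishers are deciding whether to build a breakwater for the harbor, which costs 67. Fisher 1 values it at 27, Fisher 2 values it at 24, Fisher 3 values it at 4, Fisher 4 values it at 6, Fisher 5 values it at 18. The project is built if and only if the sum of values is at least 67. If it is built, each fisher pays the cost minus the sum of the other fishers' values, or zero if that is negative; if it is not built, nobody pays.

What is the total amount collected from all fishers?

Total value 79 ≥ cost 67, so it is built.
Fisher 1: others sum to 52; max(0, 67 - 52) = 15.
Fisher 2: others sum to 55; max(0, 67 - 55) = 12.
Fisher 3: others sum to 75; max(0, 67 - 75) = 0.
Fisher 4: others sum to 73; max(0, 67 - 73) = 0.
Fisher 5: others sum to 61; max(0, 67 - 61) = 6.
Total collected = 15 + 12 + 0 + 0 + 6 = 33.

33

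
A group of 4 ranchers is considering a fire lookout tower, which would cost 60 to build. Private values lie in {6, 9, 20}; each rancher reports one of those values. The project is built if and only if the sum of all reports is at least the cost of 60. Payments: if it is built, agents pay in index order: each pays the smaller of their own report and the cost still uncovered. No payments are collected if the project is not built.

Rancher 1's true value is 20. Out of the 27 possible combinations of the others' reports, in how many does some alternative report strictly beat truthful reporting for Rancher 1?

Others report (20, 20, 20): truth gives 0; report 6 gives 14 > 0. Violating.
Others report (6, 6, 6): truth gives 0; no alternative beats it.
Others report (6, 6, 9): truth gives 0; no alternative beats it.
(Checking all 27 profiles: 1 has a profitable deviation, 26 do not.)

1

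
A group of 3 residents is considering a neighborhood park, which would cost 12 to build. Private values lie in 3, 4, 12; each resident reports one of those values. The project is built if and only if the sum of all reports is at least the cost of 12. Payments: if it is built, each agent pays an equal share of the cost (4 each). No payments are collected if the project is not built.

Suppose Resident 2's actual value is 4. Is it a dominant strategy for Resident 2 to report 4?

Check each profile of the others' reports and compare truth against every alternative report.
Others report (3, 3): truth gives 0, best alternative gives 0.
Others report (3, 4): truth gives 0, best alternative gives 0.
Others report (3, 12): truth gives 0, best alternative gives 0.
Others report (4, 3): truth gives 0, best alternative gives 0.
Others report (4, 4): truth gives 0, best alternative gives 0.
Others report (4, 12): truth gives 0, best alternative gives 0.
(Remaining 3 profiles checked similarly; truth is weakly best in each.)
In every case the truthful report is at least as good as any alternative, so it is a dominant strategy.

Yes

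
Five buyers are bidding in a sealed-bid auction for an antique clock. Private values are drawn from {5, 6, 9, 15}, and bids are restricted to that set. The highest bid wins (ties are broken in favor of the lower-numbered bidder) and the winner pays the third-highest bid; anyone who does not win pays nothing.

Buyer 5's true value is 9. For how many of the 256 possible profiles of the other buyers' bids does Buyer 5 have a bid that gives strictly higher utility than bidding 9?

32

Others bid (5, 5, 5, 9): truth gives 0; bid 15 gives 4 > 0. Violating.
Others bid (5, 5, 6, 9): truth gives 0; bid 15 gives 3 > 0. Violating.
Others bid (5, 5, 9, 5): truth gives 0; bid 15 gives 4 > 0. Violating.
Others bid (5, 5, 9, 6): truth gives 0; bid 15 gives 3 > 0. Violating.
Others bid (5, 5, 5, 5): truth gives 4; no alternative beats it.
Others bid (5, 5, 5, 6): truth gives 4; no alternative beats it.
(Checking all 256 profiles: 32 have a profitable deviation, 224 do not.)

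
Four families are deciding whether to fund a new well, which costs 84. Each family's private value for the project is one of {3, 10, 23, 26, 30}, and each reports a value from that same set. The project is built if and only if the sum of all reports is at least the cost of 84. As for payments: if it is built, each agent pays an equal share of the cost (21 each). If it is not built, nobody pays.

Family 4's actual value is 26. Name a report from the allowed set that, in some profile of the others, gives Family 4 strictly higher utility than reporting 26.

30

Suppose Family 1 reports 3, Family 2 reports 23 and Family 3 reports 30.
Report 26: project not built, utility 0.
Report 30: project built, pays 21, utility 26 - 21 = 5.
So reporting 30 beats truth here (5 > 0).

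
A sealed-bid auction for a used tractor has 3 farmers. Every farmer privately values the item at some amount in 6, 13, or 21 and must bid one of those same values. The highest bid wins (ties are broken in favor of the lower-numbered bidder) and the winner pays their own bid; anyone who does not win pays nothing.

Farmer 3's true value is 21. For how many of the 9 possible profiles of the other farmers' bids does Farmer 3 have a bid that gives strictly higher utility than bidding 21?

1

Others bid (6, 6): truth gives 0; bid 13 gives 8 > 0. Violating.
Others bid (6, 13): truth gives 0; no alternative beats it.
Others bid (6, 21): truth gives 0; no alternative beats it.
(Checking all 9 profiles: 1 has a profitable deviation, 8 do not.)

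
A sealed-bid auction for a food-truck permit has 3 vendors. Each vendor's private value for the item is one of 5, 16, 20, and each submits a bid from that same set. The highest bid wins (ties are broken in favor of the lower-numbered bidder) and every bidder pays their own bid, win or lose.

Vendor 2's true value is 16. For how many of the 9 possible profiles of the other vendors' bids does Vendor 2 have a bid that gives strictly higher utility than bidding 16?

Others bid (5, 20): truth gives -16; bid 20 gives -4 > -16. Violating.
Others bid (16, 5): truth gives -16; bid 20 gives -4 > -16. Violating.
Others bid (16, 16): truth gives -16; bid 20 gives -4 > -16. Violating.
Others bid (16, 20): truth gives -16; bid 20 gives -4 > -16. Violating.
Others bid (5, 5): truth gives 0; no alternative beats it.
Others bid (5, 16): truth gives 0; no alternative beats it.
(Checking all 9 profiles: 7 have a profitable deviation, 2 do not.)

7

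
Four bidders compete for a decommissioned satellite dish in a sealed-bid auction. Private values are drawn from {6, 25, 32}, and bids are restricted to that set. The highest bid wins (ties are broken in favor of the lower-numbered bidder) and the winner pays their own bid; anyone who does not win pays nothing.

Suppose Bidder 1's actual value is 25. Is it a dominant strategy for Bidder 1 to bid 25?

Consider the case where Bidder 2 bids 6, Bidder 3 bids 6 and Bidder 4 bids 6.
Truthful bid 25: wins, pays 25, utility 25 - 25 = 0.
Bid 6 instead: wins, pays 6, utility 25 - 6 = 19.
Since 19 > 0, bidding 6 is strictly better here, so truthful bidding is not dominant.

No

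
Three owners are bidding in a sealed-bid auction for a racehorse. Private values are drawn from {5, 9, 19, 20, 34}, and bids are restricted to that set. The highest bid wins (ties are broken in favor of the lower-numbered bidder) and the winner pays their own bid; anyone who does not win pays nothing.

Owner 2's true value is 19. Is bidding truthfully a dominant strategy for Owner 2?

No

Consider the case where Owner 1 bids 5 and Owner 3 bids 5.
Truthful bid 19: wins, pays 19, utility 19 - 19 = 0.
Bid 9 instead: wins, pays 9, utility 19 - 9 = 10.
Since 10 > 0, bidding 9 is strictly better here, so truthful bidding is not dominant.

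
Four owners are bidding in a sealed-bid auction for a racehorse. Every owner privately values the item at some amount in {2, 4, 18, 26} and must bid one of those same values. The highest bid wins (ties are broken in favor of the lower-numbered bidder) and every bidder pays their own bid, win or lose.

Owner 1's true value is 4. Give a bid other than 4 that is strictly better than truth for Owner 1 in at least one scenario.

2

Suppose Owner 2 bids 2, Owner 3 bids 2 and Owner 4 bids 2.
Bid 4: wins, pays 4, utility 4 - 4 = 0.
Bid 2: wins, pays 2, utility 4 - 2 = 2.
So bidding 2 beats truth here (2 > 0).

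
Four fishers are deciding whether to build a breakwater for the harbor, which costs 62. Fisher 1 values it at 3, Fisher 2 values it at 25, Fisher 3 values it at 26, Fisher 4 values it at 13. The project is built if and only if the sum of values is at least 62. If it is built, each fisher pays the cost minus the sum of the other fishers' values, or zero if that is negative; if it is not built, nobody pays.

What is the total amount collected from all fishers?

49

Total value 67 ≥ cost 62, so it is built.
Fisher 1: others sum to 64; max(0, 62 - 64) = 0.
Fisher 2: others sum to 42; max(0, 62 - 42) = 20.
Fisher 3: others sum to 41; max(0, 62 - 41) = 21.
Fisher 4: others sum to 54; max(0, 62 - 54) = 8.
Total collected = 0 + 20 + 21 + 8 = 49.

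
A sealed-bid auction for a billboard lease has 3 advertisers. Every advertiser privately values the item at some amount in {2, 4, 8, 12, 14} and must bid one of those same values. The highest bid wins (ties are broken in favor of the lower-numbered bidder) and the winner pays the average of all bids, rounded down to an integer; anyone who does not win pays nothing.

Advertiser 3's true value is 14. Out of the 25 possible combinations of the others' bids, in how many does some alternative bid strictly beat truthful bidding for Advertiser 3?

7

Others bid (2, 2): truth gives 8; bid 4 gives 12 > 8. Violating.
Others bid (2, 4): truth gives 8; bid 8 gives 10 > 8. Violating.
Others bid (2, 8): truth gives 6; bid 12 gives 7 > 6. Violating.
Others bid (4, 2): truth gives 8; bid 8 gives 10 > 8. Violating.
Others bid (2, 12): truth gives 5; no alternative beats it.
Others bid (2, 14): truth gives 0; no alternative beats it.
(Checking all 25 profiles: 7 have a profitable deviation, 18 do not.)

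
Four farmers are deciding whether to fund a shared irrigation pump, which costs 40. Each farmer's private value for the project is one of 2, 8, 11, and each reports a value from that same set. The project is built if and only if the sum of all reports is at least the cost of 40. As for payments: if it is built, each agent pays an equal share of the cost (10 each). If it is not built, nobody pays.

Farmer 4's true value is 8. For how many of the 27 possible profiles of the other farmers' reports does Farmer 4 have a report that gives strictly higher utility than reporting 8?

1

Others report (11, 11, 11): truth gives -2; report 2 gives 0 > -2. Violating.
Others report (2, 2, 2): truth gives 0; no alternative beats it.
Others report (2, 2, 8): truth gives 0; no alternative beats it.
(Checking all 27 profiles: 1 has a profitable deviation, 26 do not.)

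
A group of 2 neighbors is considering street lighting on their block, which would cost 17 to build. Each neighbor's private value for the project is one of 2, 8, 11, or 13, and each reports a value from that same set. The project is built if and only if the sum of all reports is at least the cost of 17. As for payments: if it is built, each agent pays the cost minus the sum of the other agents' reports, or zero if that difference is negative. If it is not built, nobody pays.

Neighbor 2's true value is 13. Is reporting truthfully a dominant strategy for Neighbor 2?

Yes

Check each profile of the others' reports and compare truth against every alternative report.
Others report (13): truth gives 9, best alternative gives 9.
Others report (11): truth gives 7, best alternative gives 7.
Others report (8): truth gives 4, best alternative gives 4.
Others report (2): truth gives 0, best alternative gives 0.
In every case the truthful report is at least as good as any alternative, so it is a dominant strategy.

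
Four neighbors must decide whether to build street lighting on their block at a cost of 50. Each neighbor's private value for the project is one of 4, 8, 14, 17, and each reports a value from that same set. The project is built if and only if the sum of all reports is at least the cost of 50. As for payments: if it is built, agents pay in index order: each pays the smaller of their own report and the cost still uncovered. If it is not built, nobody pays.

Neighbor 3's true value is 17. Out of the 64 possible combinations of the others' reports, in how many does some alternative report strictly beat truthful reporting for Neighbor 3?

Others report (4, 17, 17): truth gives 0; report 14 gives 3 > 0. Violating.
Others report (8, 14, 14): truth gives 0; report 14 gives 3 > 0. Violating.
Others report (8, 14, 17): truth gives 0; report 14 gives 3 > 0. Violating.
Others report (8, 17, 14): truth gives 0; report 14 gives 3 > 0. Violating.
Others report (4, 4, 4): truth gives 0; no alternative beats it.
Others report (4, 4, 8): truth gives 0; no alternative beats it.
(Checking all 64 profiles: 23 have a profitable deviation, 41 do not.)

23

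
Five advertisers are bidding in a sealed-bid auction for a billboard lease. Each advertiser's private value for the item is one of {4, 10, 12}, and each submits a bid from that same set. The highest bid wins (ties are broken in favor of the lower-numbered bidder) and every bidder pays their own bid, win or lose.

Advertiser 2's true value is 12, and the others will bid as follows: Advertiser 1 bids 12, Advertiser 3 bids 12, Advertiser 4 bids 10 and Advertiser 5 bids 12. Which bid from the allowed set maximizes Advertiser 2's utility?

4

Bid 4: loses but pays 4, utility -4.
Bid 10: loses but pays 10, utility -10.
Bid 12: loses but pays 12, utility -12.
The best choice is 4 with utility -4.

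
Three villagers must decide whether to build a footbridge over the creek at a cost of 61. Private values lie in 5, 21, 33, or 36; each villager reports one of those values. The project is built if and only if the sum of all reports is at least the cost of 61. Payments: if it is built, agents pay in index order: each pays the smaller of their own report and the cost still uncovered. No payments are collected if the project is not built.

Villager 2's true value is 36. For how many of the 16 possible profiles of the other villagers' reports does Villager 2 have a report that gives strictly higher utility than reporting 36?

12

Others report (5, 33): truth gives 0; report 33 gives 3 > 0. Violating.
Others report (5, 36): truth gives 0; report 21 gives 15 > 0. Violating.
Others report (21, 21): truth gives 0; report 21 gives 15 > 0. Violating.
Others report (21, 33): truth gives 0; report 21 gives 15 > 0. Violating.
Others report (5, 5): truth gives 0; no alternative beats it.
Others report (5, 21): truth gives 0; no alternative beats it.
(Checking all 16 profiles: 12 have a profitable deviation, 4 do not.)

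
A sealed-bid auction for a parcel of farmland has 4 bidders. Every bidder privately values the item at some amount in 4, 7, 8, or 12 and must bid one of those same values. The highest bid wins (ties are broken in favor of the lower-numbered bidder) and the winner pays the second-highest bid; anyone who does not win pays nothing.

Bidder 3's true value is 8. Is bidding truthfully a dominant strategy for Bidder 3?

Yes

Check each profile of the others' bids and compare truth against every alternative bid.
Others bid (4, 4, 4): truth gives 4, best alternative gives 4.
Others bid (4, 4, 7): truth gives 1, best alternative gives 1.
Others bid (4, 7, 4): truth gives 1, best alternative gives 1.
Others bid (4, 7, 7): truth gives 1, best alternative gives 1.
Others bid (7, 4, 4): truth gives 1, best alternative gives 1.
Others bid (7, 4, 7): truth gives 1, best alternative gives 1.
(Remaining 58 profiles checked similarly; truth is weakly best in each.)
In every case the truthful bid is at least as good as any alternative, so it is a dominant strategy.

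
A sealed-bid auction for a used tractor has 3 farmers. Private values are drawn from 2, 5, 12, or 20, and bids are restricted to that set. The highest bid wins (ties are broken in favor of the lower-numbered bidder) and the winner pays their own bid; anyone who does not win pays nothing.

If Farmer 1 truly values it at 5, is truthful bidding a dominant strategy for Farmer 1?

Consider the case where Farmer 2 bids 2 and Farmer 3 bids 2.
Truthful bid 5: wins, pays 5, utility 5 - 5 = 0.
Bid 2 instead: wins, pays 2, utility 5 - 2 = 3.
Since 3 > 0, bidding 2 is strictly better here, so truthful bidding is not dominant.

No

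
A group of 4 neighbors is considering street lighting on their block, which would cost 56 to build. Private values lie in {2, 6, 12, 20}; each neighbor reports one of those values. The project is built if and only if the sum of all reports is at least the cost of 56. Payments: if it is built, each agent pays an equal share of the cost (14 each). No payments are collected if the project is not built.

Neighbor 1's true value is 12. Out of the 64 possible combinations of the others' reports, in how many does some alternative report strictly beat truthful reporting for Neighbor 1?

9

Others report (6, 20, 20): truth gives -2; report 2 gives 0 > -2. Violating.
Others report (12, 12, 20): truth gives -2; report 2 gives 0 > -2. Violating.
Others report (12, 20, 12): truth gives -2; report 2 gives 0 > -2. Violating.
Others report (12, 20, 20): truth gives -2; report 2 gives 0 > -2. Violating.
Others report (2, 2, 2): truth gives 0; no alternative beats it.
Others report (2, 2, 6): truth gives 0; no alternative beats it.
(Checking all 64 profiles: 9 have a profitable deviation, 55 do not.)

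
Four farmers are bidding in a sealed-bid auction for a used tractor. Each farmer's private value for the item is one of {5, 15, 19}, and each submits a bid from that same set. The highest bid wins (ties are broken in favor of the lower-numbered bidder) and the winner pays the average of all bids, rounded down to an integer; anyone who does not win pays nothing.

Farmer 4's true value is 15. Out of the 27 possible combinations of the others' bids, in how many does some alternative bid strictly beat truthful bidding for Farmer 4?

6

Others bid (5, 5, 15): truth gives 0; bid 19 gives 4 > 0. Violating.
Others bid (5, 15, 5): truth gives 0; bid 19 gives 4 > 0. Violating.
Others bid (5, 15, 15): truth gives 0; bid 19 gives 2 > 0. Violating.
Others bid (15, 5, 5): truth gives 0; bid 19 gives 4 > 0. Violating.
Others bid (5, 5, 5): truth gives 8; no alternative beats it.
Others bid (5, 5, 19): truth gives 0; no alternative beats it.
(Checking all 27 profiles: 6 have a profitable deviation, 21 do not.)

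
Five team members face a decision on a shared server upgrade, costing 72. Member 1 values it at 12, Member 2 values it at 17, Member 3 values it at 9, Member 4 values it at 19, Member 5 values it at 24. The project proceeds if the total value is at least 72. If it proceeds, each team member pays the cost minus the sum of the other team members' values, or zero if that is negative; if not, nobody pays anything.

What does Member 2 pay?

8

Total value 81 ≥ cost 72, so the project is built.
The other team members' values sum to 64.
Cost minus that sum is 72 - 64 = 8.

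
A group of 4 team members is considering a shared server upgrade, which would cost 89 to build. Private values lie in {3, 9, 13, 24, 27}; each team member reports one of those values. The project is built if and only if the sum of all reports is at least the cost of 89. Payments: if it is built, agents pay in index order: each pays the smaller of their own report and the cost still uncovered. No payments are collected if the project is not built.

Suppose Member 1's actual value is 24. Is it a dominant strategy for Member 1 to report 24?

No

Consider the case where Member 2 reports 24, Member 3 reports 27 and Member 4 reports 27.
Truthful report 24: project built, pays 24, utility 24 - 24 = 0.
Report 13 instead: project built, pays 13, utility 24 - 13 = 11.
Since 11 > 0, reporting 13 is strictly better here, so truthful reporting is not dominant.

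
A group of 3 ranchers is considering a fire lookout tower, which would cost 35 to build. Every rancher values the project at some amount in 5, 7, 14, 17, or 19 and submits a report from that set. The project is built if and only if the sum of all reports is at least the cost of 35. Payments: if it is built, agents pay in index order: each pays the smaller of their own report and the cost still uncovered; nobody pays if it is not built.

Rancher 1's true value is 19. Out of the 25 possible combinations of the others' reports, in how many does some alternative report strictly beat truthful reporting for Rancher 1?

21

Others report (5, 14): truth gives 0; report 17 gives 2 > 0. Violating.
Others report (5, 17): truth gives 0; report 14 gives 5 > 0. Violating.
Others report (5, 19): truth gives 0; report 14 gives 5 > 0. Violating.
Others report (7, 14): truth gives 0; report 14 gives 5 > 0. Violating.
Others report (5, 5): truth gives 0; no alternative beats it.
Others report (5, 7): truth gives 0; no alternative beats it.
(Checking all 25 profiles: 21 have a profitable deviation, 4 do not.)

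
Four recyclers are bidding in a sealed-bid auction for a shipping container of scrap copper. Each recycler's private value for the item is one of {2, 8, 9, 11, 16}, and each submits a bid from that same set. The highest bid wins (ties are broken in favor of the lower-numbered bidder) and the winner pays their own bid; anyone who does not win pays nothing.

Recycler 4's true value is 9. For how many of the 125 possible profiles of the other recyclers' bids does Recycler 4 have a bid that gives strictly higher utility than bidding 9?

1

Others bid (2, 2, 2): truth gives 0; bid 8 gives 1 > 0. Violating.
Others bid (2, 2, 8): truth gives 0; no alternative beats it.
Others bid (2, 2, 9): truth gives 0; no alternative beats it.
(Checking all 125 profiles: 1 has a profitable deviation, 124 do not.)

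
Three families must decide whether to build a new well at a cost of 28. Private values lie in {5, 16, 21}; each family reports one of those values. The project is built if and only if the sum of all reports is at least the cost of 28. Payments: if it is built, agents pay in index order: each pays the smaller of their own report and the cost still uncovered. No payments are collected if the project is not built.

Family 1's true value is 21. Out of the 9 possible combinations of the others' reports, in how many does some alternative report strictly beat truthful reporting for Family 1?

8

Others report (5, 16): truth gives 0; report 16 gives 5 > 0. Violating.
Others report (5, 21): truth gives 0; report 5 gives 16 > 0. Violating.
Others report (16, 5): truth gives 0; report 16 gives 5 > 0. Violating.
Others report (16, 16): truth gives 0; report 5 gives 16 > 0. Violating.
Others report (5, 5): truth gives 0; no alternative beats it.
(Checking all 9 profiles: 8 have a profitable deviation, 1 does not.)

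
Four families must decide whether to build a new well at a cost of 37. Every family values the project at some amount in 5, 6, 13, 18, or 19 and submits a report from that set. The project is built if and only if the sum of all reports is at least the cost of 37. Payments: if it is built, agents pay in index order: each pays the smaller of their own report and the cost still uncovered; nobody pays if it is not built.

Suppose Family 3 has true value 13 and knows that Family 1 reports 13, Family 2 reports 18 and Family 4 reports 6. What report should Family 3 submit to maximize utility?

Report 5: project built, pays 5, utility 13 - 5 = 8.
Report 6: project built, pays 6, utility 13 - 6 = 7.
Report 13: project built, pays 6, utility 13 - 6 = 7.
Report 18: project built, pays 6, utility 13 - 6 = 7.
Report 19: project built, pays 6, utility 13 - 6 = 7.
The best choice is 5 with utility 8.

5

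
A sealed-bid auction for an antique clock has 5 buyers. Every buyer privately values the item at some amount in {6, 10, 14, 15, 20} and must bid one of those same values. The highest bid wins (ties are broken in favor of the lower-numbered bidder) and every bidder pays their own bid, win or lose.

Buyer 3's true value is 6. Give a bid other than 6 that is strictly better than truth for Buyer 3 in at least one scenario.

10

Suppose Buyer 1 bids 6, Buyer 2 bids 6, Buyer 4 bids 6 and Buyer 5 bids 6.
Bid 6: loses but pays 6, utility -6.
Bid 10: wins, pays 10, utility 6 - 10 = -4.
So bidding 10 beats truth here (-4 > -6).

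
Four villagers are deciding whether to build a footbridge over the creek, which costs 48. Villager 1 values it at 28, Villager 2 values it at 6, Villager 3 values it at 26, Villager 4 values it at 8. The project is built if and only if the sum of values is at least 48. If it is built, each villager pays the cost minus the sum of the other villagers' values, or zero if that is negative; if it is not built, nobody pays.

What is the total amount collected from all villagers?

14

Total value 68 ≥ cost 48, so it is built.
Villager 1: others sum to 40; max(0, 48 - 40) = 8.
Villager 2: others sum to 62; max(0, 48 - 62) = 0.
Villager 3: others sum to 42; max(0, 48 - 42) = 6.
Villager 4: others sum to 60; max(0, 48 - 60) = 0.
Total collected = 8 + 0 + 6 + 0 = 14.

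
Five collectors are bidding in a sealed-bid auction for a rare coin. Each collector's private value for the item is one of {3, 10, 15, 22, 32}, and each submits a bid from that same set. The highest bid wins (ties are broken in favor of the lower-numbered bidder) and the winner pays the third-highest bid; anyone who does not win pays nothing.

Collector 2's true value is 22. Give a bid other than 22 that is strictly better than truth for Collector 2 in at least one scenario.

32

Suppose Collector 1 bids 3, Collector 3 bids 3, Collector 4 bids 3 and Collector 5 bids 32.
Bid 22: loses, pays 0, utility 0.
Bid 32: wins, pays 3, utility 22 - 3 = 19.
So bidding 32 beats truth here (19 > 0).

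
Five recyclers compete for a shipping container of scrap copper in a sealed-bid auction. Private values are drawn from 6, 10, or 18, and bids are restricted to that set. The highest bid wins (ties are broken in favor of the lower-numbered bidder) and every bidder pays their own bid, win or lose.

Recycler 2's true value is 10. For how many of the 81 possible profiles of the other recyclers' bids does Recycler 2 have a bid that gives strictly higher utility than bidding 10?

Others bid (6, 6, 6, 18): truth gives -10; bid 6 gives -6 > -10. Violating.
Others bid (6, 6, 10, 18): truth gives -10; bid 6 gives -6 > -10. Violating.
Others bid (6, 6, 18, 6): truth gives -10; bid 6 gives -6 > -10. Violating.
Others bid (6, 6, 18, 10): truth gives -10; bid 6 gives -6 > -10. Violating.
Others bid (6, 6, 6, 6): truth gives 0; no alternative beats it.
Others bid (6, 6, 6, 10): truth gives 0; no alternative beats it.
(Checking all 81 profiles: 73 have a profitable deviation, 8 do not.)

73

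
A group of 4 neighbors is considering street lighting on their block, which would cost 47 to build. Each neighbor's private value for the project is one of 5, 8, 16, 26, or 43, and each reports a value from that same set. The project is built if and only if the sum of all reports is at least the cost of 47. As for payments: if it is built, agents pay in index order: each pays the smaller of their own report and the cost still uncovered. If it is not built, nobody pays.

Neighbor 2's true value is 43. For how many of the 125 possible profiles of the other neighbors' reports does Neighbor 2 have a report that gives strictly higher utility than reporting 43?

Others report (5, 5, 16): truth gives 1; report 26 gives 17 > 1. Violating.
Others report (5, 5, 26): truth gives 1; report 16 gives 27 > 1. Violating.
Others report (5, 5, 43): truth gives 1; report 5 gives 38 > 1. Violating.
Others report (5, 8, 8): truth gives 1; report 26 gives 17 > 1. Violating.
Others report (5, 5, 5): truth gives 1; no alternative beats it.
Others report (5, 5, 8): truth gives 1; no alternative beats it.
(Checking all 125 profiles: 96 have a profitable deviation, 29 do not.)

96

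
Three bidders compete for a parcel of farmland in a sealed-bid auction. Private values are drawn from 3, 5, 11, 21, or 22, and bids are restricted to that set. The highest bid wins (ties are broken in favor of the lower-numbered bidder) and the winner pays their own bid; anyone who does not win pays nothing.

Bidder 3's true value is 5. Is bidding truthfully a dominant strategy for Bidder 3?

Check each profile of the others' bids and compare truth against every alternative bid.
Others bid (3, 3): truth gives 0, best alternative gives 0.
Others bid (3, 5): truth gives 0, best alternative gives 0.
Others bid (3, 11): truth gives 0, best alternative gives 0.
Others bid (3, 21): truth gives 0, best alternative gives 0.
Others bid (3, 22): truth gives 0, best alternative gives 0.
Others bid (5, 3): truth gives 0, best alternative gives 0.
(Remaining 19 profiles checked similarly; truth is weakly best in each.)
In every case the truthful bid is at least as good as any alternative, so it is a dominant strategy.

Yes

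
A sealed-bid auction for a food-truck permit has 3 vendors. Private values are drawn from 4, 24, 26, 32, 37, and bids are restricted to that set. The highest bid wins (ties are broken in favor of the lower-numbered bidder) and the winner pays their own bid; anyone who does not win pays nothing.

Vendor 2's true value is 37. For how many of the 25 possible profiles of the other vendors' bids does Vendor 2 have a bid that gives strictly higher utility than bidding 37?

12

Others bid (4, 4): truth gives 0; bid 24 gives 13 > 0. Violating.
Others bid (4, 24): truth gives 0; bid 24 gives 13 > 0. Violating.
Others bid (4, 26): truth gives 0; bid 26 gives 11 > 0. Violating.
Others bid (4, 32): truth gives 0; bid 32 gives 5 > 0. Violating.
Others bid (4, 37): truth gives 0; no alternative beats it.
Others bid (24, 37): truth gives 0; no alternative beats it.
(Checking all 25 profiles: 12 have a profitable deviation, 13 do not.)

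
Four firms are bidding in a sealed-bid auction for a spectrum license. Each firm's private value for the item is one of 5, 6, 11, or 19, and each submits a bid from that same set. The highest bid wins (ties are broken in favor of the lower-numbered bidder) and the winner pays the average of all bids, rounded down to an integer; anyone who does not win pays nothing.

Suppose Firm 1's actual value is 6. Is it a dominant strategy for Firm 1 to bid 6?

Yes

Check each profile of the others' bids and compare truth against every alternative bid.
Others bid (5, 5, 6): truth gives 1, best alternative gives 0.
Others bid (5, 6, 5): truth gives 1, best alternative gives 0.
Others bid (5, 6, 6): truth gives 1, best alternative gives 0.
Others bid (6, 5, 5): truth gives 1, best alternative gives 0.
Others bid (6, 5, 6): truth gives 1, best alternative gives 0.
Others bid (6, 6, 5): truth gives 1, best alternative gives 0.
(Remaining 58 profiles checked similarly; truth is weakly best in each.)
In every case the truthful bid is at least as good as any alternative, so it is a dominant strategy.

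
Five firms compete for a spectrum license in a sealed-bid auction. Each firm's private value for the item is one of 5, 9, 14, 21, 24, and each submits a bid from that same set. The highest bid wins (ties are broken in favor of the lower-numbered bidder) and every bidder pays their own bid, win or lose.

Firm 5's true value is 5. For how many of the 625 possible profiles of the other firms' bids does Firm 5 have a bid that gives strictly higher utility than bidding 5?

Others bid (5, 5, 5, 5): truth gives -5; bid 9 gives -4 > -5. Violating.
Others bid (5, 5, 5, 9): truth gives -5; no alternative beats it.
Others bid (5, 5, 5, 14): truth gives -5; no alternative beats it.
(Checking all 625 profiles: 1 has a profitable deviation, 624 do not.)

1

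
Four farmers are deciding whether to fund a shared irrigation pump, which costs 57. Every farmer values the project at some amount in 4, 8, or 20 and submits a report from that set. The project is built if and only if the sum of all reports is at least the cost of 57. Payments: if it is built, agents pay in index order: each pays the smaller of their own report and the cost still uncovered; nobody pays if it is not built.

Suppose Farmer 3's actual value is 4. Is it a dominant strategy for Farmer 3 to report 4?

Yes

Check each profile of the others' reports and compare truth against every alternative report.
Others report (20, 20, 20): truth gives 0, best alternative gives -4.
Others report (4, 4, 4): truth gives 0, best alternative gives 0.
Others report (4, 4, 8): truth gives 0, best alternative gives 0.
Others report (4, 4, 20): truth gives 0, best alternative gives 0.
Others report (4, 8, 4): truth gives 0, best alternative gives 0.
Others report (4, 8, 8): truth gives 0, best alternative gives 0.
(Remaining 21 profiles checked similarly; truth is weakly best in each.)
In every case the truthful report is at least as good as any alternative, so it is a dominant strategy.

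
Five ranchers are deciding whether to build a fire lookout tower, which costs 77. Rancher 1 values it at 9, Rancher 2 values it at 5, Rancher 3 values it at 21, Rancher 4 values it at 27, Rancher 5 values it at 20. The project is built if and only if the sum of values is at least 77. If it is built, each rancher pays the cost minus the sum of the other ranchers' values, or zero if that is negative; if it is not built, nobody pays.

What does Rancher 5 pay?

Total value 82 ≥ cost 77, so the project is built.
The other ranchers' values sum to 62.
Cost minus that sum is 77 - 62 = 15.

15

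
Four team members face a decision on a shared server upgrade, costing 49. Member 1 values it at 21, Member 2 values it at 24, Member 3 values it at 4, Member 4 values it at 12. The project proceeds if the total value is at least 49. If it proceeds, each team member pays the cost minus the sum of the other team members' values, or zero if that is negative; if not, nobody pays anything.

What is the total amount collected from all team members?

21

Total value 61 ≥ cost 49, so it is built.
Member 1: others sum to 40; max(0, 49 - 40) = 9.
Member 2: others sum to 37; max(0, 49 - 37) = 12.
Member 3: others sum to 57; max(0, 49 - 57) = 0.
Member 4: others sum to 49; max(0, 49 - 49) = 0.
Total collected = 9 + 12 + 0 + 0 = 21.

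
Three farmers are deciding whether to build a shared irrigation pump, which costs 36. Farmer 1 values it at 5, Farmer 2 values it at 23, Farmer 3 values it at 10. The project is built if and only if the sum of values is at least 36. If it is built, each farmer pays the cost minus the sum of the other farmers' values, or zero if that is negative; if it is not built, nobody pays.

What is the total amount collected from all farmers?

Total value 38 ≥ cost 36, so it is built.
Farmer 1: others sum to 33; max(0, 36 - 33) = 3.
Farmer 2: others sum to 15; max(0, 36 - 15) = 21.
Farmer 3: others sum to 28; max(0, 36 - 28) = 8.
Total collected = 3 + 21 + 8 = 32.

32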